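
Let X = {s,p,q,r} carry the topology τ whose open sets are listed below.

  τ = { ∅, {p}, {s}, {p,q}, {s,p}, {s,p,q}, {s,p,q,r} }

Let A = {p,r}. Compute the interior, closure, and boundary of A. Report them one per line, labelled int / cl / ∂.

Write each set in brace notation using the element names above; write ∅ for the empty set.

opens ⊆ A: ∅, {p}; union → int = {p}
complement {s,q}; its interior {s}; cl(A) = X∖{s} = {p,q,r}
boundary = {p,q,r} ∖ {p} = {q,r}

int(A) = {p}
cl(A)  = {p,q,r}
∂A     = {q,r}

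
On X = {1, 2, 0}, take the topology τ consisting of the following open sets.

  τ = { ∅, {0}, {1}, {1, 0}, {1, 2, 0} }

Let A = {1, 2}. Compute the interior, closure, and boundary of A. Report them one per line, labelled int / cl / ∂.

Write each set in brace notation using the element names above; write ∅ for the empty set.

opens ⊆ A: ∅, {1}; union → int = {1}
complement {0}; its interior {0}; cl(A) = X∖{0} = {1, 2}
boundary = {1, 2} ∖ {1} = {2}

int(A) = {1}
cl(A)  = {1, 2}
∂A     = {2}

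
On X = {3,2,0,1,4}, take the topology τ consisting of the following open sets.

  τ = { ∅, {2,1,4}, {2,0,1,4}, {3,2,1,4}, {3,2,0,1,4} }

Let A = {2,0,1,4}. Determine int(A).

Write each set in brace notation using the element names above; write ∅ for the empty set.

{2,0,1,4}

interior: largest open inside A is {2,0,1,4} (from ∅, {2,1,4}, {2,0,1,4})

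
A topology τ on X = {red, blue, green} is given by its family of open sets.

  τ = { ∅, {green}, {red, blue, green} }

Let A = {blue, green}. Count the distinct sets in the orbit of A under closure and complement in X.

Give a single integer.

6

complement {red}; its interior ∅; cl(A) = X∖∅ = {red, blue, green}
With k = closure, c = complement:
  1. A     = {blue, green}
  2. kA    = {red, blue, green}
  3. cA    = {red}
  4. ckA   = ∅
  5. kcA   = {red, blue}
  6. ckcA  = {green}
k, c of each give nothing new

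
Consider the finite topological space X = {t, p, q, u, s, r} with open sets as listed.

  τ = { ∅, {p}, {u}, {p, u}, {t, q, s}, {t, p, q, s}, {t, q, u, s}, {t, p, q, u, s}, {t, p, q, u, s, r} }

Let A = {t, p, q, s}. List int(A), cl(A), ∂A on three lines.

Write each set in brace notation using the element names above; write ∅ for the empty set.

open subsets of A: ∅, {p}, {t, q, s}, {t, p, q, s}; so int(A) = {t, p, q, s}
closure: X∖int(X∖A) = X∖{u} = {t, p, q, s, r}
∂A = {t, p, q, s, r} minus {t, p, q, s} = {r}

int(A) = {t, p, q, s}
cl(A)  = {t, p, q, s, r}
∂A     = {r}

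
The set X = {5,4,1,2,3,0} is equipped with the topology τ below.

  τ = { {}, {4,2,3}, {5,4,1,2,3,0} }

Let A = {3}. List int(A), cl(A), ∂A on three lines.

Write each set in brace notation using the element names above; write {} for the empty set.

opens ⊆ A: {}; union → int = {}
complement {5,4,1,2,0}; its interior {}; cl(A) = X∖{} = {5,4,1,2,3,0}
boundary = {5,4,1,2,3,0} ∖ {} = {5,4,1,2,3,0}

int(A) = {}
cl(A)  = {5,4,1,2,3,0}
∂A     = {5,4,1,2,3,0}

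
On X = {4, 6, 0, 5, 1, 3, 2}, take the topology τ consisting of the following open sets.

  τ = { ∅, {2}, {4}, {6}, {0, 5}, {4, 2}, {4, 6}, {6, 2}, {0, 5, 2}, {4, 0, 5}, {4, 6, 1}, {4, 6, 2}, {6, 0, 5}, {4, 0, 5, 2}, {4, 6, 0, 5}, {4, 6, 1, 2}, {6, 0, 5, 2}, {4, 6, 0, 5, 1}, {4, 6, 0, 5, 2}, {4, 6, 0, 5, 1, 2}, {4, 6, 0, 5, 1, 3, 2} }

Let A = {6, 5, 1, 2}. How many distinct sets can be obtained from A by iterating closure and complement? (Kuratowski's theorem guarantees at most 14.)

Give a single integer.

10

X∖A={4, 0, 3}, int(X∖A)={4}, hence cl(A)={6, 0, 5, 1, 3, 2}
Orbit (k=closure, c=complement):
  1. A     = {6, 5, 1, 2}
  2. kA    = {6, 0, 5, 1, 3, 2}
  3. cA    = {4, 0, 3}
  4. ckA   = {4}
  5. kcA   = {4, 0, 5, 1, 3}
  6. kckA  = {4, 1, 3}
  7. ckcA  = {6, 2}
  8. ckckA = {6, 0, 5, 2}
  9. kckcA = {6, 1, 3, 2}
  10. ckckcA = {4, 0, 5}
(closed under both — stop)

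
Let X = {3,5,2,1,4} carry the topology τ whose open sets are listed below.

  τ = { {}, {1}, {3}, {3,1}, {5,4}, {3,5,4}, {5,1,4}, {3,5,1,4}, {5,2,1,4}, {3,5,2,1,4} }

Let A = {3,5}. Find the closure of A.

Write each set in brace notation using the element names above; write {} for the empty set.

{3,5,2,4}

cl via duality: int({2,1,4}) = {1}, so X∖{1} = {3,5,2,4}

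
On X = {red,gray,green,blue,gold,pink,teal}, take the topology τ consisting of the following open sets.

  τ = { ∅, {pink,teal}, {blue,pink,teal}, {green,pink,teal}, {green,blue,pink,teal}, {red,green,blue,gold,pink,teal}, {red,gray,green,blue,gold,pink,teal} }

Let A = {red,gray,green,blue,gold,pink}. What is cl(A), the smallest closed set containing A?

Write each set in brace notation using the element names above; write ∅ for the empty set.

{red,gray,green,blue,gold,pink,teal}

closure: X∖int(X∖A) = X∖∅ = {red,gray,green,blue,gold,pink,teal}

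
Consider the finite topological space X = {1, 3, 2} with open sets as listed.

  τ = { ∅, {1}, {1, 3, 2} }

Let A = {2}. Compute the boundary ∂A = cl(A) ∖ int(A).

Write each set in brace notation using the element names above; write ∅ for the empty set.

{3, 2}

interior: largest open inside A is ∅ (from ∅)
cl via duality: int({1, 3}) = {1}, so X∖{1} = {3, 2}
cl∖int = {3, 2}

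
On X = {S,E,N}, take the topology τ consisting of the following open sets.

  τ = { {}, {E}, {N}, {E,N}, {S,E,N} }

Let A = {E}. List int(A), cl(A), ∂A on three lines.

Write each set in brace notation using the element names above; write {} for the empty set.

int(A) = {E}
cl(A)  = {S,E}
∂A     = {S}

interior: largest open inside A is {E} (from {}, {E})
cl via duality: int({S,N}) = {N}, so X∖{N} = {S,E}
cl∖int = {S}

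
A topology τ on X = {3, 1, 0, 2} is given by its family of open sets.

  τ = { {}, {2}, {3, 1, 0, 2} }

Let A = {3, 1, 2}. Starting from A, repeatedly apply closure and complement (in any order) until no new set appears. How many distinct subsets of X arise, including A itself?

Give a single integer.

6

complement {0}; its interior {}; cl(A) = X∖{} = {3, 1, 0, 2}
With k = closure, c = complement:
  1. A     = {3, 1, 2}
  2. kA    = {3, 1, 0, 2}
  3. cA    = {0}
  4. ckA   = {}
  5. kcA   = {3, 1, 0}
  6. ckcA  = {2}
k, c of each give nothing new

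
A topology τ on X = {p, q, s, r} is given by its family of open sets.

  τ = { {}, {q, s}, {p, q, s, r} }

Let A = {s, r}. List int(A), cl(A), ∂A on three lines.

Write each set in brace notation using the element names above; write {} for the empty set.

U open, U⊆A: {}. int(A) = ⋃ = {}
X∖A={p, q}, int(X∖A)={}, hence cl(A)={p, q, s, r}
∂A: remove int from cl → {p, q, s, r}

int(A) = {}
cl(A)  = {p, q, s, r}
∂A     = {p, q, s, r}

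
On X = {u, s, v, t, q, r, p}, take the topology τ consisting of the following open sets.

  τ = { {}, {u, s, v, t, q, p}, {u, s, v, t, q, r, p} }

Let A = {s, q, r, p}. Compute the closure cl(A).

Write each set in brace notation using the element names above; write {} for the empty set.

closure: X∖int(X∖A) = X∖{} = {u, s, v, t, q, r, p}

{u, s, v, t, q, r, p}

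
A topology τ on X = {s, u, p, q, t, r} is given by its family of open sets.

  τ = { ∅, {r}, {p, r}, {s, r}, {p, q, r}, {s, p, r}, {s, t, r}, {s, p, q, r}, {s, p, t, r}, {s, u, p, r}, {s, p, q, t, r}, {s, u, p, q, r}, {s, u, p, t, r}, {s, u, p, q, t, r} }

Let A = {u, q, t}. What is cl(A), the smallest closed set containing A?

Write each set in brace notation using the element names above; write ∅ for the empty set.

{u, q, t}

complement {s, p, r}; its interior {s, p, r}; cl(A) = X∖{s, p, r} = {u, q, t}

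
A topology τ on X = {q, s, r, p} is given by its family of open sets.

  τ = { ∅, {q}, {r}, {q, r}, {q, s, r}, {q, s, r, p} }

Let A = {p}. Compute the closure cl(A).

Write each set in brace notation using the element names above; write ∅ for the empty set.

{p}

closure: X∖int(X∖A) = X∖{q, s, r} = {p}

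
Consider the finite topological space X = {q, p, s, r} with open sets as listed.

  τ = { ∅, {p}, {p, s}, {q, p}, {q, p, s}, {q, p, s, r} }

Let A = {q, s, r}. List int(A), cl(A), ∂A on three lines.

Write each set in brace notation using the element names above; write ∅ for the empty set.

int(A) = ∅
cl(A)  = {q, s, r}
∂A     = {q, s, r}

open subsets of A: ∅; so int(A) = ∅
closure: X∖int(X∖A) = X∖{p} = {q, s, r}
∂A = {q, s, r} minus ∅ = {q, s, r}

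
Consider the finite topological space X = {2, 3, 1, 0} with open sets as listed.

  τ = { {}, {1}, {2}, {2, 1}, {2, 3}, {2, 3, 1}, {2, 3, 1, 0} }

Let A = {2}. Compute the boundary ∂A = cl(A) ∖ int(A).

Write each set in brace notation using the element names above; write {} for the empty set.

{3, 0}

opens ⊆ A: {}, {2}; union → int = {2}
complement {3, 1, 0}; its interior {1}; cl(A) = X∖{1} = {2, 3, 0}
boundary = {2, 3, 0} ∖ {2} = {3, 0}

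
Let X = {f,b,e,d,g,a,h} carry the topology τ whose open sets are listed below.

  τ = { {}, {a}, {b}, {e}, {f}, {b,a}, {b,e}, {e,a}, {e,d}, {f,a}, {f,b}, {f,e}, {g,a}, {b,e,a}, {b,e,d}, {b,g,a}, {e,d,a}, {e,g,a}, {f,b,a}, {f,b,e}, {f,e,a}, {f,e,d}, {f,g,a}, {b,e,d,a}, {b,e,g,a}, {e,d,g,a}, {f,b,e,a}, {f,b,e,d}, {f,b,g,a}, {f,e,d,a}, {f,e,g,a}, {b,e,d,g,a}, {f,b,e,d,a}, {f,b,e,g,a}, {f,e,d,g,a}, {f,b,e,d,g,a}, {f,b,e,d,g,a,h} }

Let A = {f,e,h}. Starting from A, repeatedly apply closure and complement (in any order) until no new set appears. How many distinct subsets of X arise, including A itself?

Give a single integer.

cl via duality: int({b,d,g,a}) = {b,g,a}, so X∖{b,g,a} = {f,e,d,h}
Write k for closure, c for complement:
  1. A     = {f,e,h}
  2. kA    = {f,e,d,h}
  3. cA    = {b,d,g,a}
  4. ckA   = {b,g,a}
  5. kcA   = {b,d,g,a,h}
  6. kckA  = {b,g,a,h}
  7. ckcA  = {f,e}
  8. ckckA = {f,e,d}
applying k or c yields no new set

8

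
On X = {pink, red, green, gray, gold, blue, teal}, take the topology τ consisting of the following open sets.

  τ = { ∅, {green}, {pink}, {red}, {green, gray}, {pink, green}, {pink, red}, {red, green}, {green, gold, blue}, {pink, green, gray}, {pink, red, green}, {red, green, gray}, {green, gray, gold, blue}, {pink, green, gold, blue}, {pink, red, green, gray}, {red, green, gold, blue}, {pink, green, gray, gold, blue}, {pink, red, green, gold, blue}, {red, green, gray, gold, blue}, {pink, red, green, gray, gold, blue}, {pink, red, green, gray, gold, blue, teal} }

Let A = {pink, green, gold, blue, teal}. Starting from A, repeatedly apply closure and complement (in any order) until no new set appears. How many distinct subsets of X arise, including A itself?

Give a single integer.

8

closure: X∖int(X∖A) = X∖{red} = {pink, green, gray, gold, blue, teal}
Let k=closure and c=complement:
  1. A     = {pink, green, gold, blue, teal}
  2. kA    = {pink, green, gray, gold, blue, teal}
  3. cA    = {red, gray}
  4. ckA   = {red}
  5. kcA   = {red, gray, teal}
  6. kckA  = {red, teal}
  7. ckcA  = {pink, green, gold, blue}
  8. ckckA = {pink, green, gray, gold, blue}
— saturated at 8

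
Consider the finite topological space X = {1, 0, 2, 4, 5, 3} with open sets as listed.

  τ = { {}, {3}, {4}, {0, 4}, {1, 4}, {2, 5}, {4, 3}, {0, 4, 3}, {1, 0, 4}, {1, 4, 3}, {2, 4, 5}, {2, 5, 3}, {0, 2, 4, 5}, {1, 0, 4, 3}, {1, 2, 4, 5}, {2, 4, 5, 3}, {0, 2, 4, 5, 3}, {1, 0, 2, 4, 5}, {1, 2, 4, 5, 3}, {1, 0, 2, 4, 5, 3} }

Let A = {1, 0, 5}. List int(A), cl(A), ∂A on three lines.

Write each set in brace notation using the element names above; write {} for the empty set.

opens ⊆ A: {}; union → int = {}
complement {2, 4, 3}; its interior {4, 3}; cl(A) = X∖{4, 3} = {1, 0, 2, 5}
boundary = {1, 0, 2, 5} ∖ {} = {1, 0, 2, 5}

int(A) = {}
cl(A)  = {1, 0, 2, 5}
∂A     = {1, 0, 2, 5}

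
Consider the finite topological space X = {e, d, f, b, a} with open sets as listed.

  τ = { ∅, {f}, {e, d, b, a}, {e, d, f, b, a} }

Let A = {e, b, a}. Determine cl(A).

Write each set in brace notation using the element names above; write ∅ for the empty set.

{e, d, b, a}

closure: X∖int(X∖A) = X∖{f} = {e, d, b, a}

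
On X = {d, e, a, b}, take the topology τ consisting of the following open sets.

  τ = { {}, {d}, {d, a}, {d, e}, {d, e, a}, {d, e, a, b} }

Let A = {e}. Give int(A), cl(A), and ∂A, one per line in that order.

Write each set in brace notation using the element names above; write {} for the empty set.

int(A) = {}
cl(A)  = {e, b}
∂A     = {e, b}

open subsets of A: {}; so int(A) = {}
closure: X∖int(X∖A) = X∖{d, a} = {e, b}
∂A = {e, b} minus {} = {e, b}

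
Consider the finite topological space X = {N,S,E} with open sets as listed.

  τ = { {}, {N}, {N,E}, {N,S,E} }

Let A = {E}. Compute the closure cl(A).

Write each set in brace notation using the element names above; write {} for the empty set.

{S,E}

complement {N,S}; its interior {N}; cl(A) = X∖{N} = {S,E}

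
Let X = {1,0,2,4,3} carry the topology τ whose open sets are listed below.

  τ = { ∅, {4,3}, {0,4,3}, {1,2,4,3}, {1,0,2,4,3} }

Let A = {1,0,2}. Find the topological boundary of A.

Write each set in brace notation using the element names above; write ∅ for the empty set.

open subsets of A: ∅; so int(A) = ∅
closure: X∖int(X∖A) = X∖{4,3} = {1,0,2}
∂A = {1,0,2} minus ∅ = {1,0,2}

{1,0,2}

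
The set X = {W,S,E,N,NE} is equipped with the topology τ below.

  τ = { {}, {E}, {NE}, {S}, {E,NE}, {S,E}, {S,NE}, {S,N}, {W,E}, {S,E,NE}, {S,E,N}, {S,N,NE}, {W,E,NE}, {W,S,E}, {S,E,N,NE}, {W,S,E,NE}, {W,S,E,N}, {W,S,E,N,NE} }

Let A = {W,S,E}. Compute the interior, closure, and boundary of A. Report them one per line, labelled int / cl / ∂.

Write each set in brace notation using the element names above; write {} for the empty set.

int(A) = {W,S,E}
cl(A)  = {W,S,E,N}
∂A     = {N}

opens ⊆ A: {}, {S}, {E}, {S,E}, {W,E}, {W,S,E}; union → int = {W,S,E}
complement {N,NE}; its interior {NE}; cl(A) = X∖{NE} = {W,S,E,N}
boundary = {W,S,E,N} ∖ {W,S,E} = {N}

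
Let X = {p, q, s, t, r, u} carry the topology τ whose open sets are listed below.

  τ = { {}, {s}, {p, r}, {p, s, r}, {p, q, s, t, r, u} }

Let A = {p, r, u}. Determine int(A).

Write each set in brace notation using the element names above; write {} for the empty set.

{p, r}

open subsets of A: {}, {p, r}; so int(A) = {p, r}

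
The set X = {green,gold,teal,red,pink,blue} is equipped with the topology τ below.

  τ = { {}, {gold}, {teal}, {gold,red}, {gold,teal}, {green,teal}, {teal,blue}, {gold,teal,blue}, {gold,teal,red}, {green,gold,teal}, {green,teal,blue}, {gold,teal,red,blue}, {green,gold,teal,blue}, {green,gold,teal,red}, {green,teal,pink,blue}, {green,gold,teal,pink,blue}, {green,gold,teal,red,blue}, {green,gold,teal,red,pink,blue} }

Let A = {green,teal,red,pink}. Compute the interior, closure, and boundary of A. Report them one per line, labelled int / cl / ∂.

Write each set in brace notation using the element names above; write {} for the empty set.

interior: largest open inside A is {green,teal} (from {}, {teal}, {green,teal})
cl via duality: int({gold,blue}) = {gold}, so X∖{gold} = {green,teal,red,pink,blue}
cl∖int = {red,pink,blue}

int(A) = {green,teal}
cl(A)  = {green,teal,red,pink,blue}
∂A     = {red,pink,blue}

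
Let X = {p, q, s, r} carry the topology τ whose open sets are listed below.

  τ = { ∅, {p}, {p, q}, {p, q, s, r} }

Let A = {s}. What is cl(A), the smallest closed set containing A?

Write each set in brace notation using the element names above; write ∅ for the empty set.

{s, r}

complement {p, q, r}; its interior {p, q}; cl(A) = X∖{p, q} = {s, r}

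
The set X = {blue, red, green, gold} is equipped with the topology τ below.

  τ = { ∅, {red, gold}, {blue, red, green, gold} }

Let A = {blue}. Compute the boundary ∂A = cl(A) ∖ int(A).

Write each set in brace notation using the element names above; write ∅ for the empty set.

opens ⊆ A: ∅; union → int = ∅
complement {red, green, gold}; its interior {red, gold}; cl(A) = X∖{red, gold} = {blue, green}
boundary = {blue, green} ∖ ∅ = {blue, green}

{blue, green}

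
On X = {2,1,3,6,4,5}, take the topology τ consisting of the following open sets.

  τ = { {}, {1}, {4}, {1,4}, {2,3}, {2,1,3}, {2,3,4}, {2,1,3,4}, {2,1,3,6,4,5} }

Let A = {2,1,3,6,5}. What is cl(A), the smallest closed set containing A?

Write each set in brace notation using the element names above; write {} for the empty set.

{2,1,3,6,5}

closure: X∖int(X∖A) = X∖{4} = {2,1,3,6,5}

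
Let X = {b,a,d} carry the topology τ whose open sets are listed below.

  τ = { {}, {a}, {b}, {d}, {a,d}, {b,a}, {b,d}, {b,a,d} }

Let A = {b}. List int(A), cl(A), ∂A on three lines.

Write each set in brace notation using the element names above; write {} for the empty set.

open subsets of A: {}, {b}; so int(A) = {b}
closure: X∖int(X∖A) = X∖{a,d} = {b}
∂A = {b} minus {b} = {}

int(A) = {b}
cl(A)  = {b}
∂A     = {}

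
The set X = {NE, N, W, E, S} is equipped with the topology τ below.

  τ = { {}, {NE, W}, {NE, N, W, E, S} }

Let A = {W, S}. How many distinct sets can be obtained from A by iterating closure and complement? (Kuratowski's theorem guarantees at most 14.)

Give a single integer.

cl via duality: int({NE, N, E}) = {}, so X∖{} = {NE, N, W, E, S}
Write k for closure, c for complement:
  1. A     = {W, S}
  2. kA    = {NE, N, W, E, S}
  3. cA    = {NE, N, E}
  4. ckA   = {}
applying k or c yields no new set

4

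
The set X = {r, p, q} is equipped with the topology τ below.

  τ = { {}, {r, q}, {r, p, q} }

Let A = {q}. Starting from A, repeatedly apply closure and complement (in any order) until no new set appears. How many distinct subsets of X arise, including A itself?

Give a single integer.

complement {r, p}; its interior {}; cl(A) = X∖{} = {r, p, q}
With k = closure, c = complement:
  1. A     = {q}
  2. kA    = {r, p, q}
  3. cA    = {r, p}
  4. ckA   = {}
k, c of each give nothing new

4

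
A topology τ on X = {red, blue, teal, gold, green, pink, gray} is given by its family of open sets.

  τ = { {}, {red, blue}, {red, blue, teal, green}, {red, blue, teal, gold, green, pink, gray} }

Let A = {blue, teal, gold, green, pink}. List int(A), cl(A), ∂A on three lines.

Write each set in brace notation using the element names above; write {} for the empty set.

open subsets of A: {}; so int(A) = {}
closure: X∖int(X∖A) = X∖{} = {red, blue, teal, gold, green, pink, gray}
∂A = {red, blue, teal, gold, green, pink, gray} minus {} = {red, blue, teal, gold, green, pink, gray}

int(A) = {}
cl(A)  = {red, blue, teal, gold, green, pink, gray}
∂A     = {red, blue, teal, gold, green, pink, gray}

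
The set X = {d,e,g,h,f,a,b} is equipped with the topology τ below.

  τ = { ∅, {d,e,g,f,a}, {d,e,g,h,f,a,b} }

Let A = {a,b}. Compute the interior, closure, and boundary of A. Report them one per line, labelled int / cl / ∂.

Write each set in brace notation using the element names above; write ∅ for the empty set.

U open, U⊆A: ∅. int(A) = ⋃ = ∅
X∖A={d,e,g,h,f}, int(X∖A)=∅, hence cl(A)={d,e,g,h,f,a,b}
∂A: remove int from cl → {d,e,g,h,f,a,b}

int(A) = ∅
cl(A)  = {d,e,g,h,f,a,b}
∂A     = {d,e,g,h,f,a,b}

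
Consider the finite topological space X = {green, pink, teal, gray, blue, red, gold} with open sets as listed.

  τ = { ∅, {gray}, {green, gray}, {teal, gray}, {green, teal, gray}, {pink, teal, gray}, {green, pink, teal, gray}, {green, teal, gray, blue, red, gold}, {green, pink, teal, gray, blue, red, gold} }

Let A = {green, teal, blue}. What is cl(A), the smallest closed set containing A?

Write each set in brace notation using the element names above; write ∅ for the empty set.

closure: X∖int(X∖A) = X∖{gray} = {green, pink, teal, blue, red, gold}

{green, pink, teal, blue, red, gold}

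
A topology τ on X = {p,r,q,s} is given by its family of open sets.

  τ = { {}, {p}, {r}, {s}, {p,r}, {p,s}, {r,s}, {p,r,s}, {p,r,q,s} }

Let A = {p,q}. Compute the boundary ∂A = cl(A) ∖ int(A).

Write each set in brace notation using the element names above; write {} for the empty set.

{q}

open subsets of A: {}, {p}; so int(A) = {p}
closure: X∖int(X∖A) = X∖{r,s} = {p,q}
∂A = {p,q} minus {p} = {q}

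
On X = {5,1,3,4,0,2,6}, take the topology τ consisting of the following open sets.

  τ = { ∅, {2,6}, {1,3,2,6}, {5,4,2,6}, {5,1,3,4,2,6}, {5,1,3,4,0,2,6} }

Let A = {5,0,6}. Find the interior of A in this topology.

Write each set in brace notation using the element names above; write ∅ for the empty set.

interior: largest open inside A is ∅ (from ∅)

∅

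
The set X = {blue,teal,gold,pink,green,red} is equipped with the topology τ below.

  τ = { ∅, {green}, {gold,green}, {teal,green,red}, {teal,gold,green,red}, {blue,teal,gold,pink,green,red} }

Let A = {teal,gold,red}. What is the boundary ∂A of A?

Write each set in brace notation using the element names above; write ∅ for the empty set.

open subsets of A: ∅; so int(A) = ∅
closure: X∖int(X∖A) = X∖{green} = {blue,teal,gold,pink,red}
∂A = {blue,teal,gold,pink,red} minus ∅ = {blue,teal,gold,pink,red}

{blue,teal,gold,pink,red}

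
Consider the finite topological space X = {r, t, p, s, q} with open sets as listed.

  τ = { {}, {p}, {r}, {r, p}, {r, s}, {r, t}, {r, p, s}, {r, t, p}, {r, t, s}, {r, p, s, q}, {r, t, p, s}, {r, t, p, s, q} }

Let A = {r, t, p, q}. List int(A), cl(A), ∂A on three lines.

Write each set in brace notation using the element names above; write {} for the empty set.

open subsets of A: {}, {r}, {p}, {r, p}, {r, t}, {r, t, p}; so int(A) = {r, t, p}
closure: X∖int(X∖A) = X∖{} = {r, t, p, s, q}
∂A = {r, t, p, s, q} minus {r, t, p} = {s, q}

int(A) = {r, t, p}
cl(A)  = {r, t, p, s, q}
∂A     = {s, q}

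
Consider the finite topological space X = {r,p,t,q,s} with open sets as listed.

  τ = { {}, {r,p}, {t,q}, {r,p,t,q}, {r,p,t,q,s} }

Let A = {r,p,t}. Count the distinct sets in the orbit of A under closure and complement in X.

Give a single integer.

8

closure: X∖int(X∖A) = X∖{} = {r,p,t,q,s}
Let k=closure and c=complement:
  1. A     = {r,p,t}
  2. kA    = {r,p,t,q,s}
  3. cA    = {q,s}
  4. ckA   = {}
  5. kcA   = {t,q,s}
  6. ckcA  = {r,p}
  7. kckcA = {r,p,s}
  8. ckckcA = {t,q}
— saturated at 8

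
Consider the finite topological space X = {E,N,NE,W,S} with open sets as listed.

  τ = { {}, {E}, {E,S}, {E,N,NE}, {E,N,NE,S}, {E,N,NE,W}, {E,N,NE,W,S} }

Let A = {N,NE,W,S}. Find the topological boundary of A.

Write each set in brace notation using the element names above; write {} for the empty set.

interior: largest open inside A is {} (from {})
cl via duality: int({E}) = {E}, so X∖{E} = {N,NE,W,S}
cl∖int = {N,NE,W,S}

{N,NE,W,S}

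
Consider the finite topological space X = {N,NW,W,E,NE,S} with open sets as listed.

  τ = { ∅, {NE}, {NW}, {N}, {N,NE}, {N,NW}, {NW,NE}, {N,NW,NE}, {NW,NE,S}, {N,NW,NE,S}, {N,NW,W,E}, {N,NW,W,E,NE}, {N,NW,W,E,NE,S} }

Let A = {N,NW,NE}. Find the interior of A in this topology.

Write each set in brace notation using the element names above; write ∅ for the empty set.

{N,NW,NE}

interior: largest open inside A is {N,NW,NE} (from ∅, {N}, {NW}, {NE}, {NW,NE}, {N,NW}, {N,NE}, {N,NW,NE})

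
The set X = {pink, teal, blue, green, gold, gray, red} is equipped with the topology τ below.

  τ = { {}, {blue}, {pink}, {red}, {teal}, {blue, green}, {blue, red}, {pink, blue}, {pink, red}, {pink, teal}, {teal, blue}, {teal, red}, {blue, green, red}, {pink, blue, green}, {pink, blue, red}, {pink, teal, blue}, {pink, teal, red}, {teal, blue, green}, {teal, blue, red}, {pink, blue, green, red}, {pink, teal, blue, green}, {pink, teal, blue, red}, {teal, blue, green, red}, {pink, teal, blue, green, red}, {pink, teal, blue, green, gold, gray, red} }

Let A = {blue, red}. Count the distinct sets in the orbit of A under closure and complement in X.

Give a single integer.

X∖A={pink, teal, green, gold, gray}, int(X∖A)={pink, teal}, hence cl(A)={blue, green, gold, gray, red}
Orbit (k=closure, c=complement):
  1. A     = {blue, red}
  2. kA    = {blue, green, gold, gray, red}
  3. cA    = {pink, teal, green, gold, gray}
  4. ckA   = {pink, teal}
  5. kckA  = {pink, teal, gold, gray}
  6. ckckA = {blue, green, red}
(closed under both — stop)

6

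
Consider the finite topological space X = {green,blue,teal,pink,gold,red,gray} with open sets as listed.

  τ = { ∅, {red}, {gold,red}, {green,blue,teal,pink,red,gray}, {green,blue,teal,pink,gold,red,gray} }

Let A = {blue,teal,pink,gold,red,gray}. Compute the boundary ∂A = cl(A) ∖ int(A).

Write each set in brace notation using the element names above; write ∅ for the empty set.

{green,blue,teal,pink,gray}

interior: largest open inside A is {gold,red} (from ∅, {red}, {gold,red})
cl via duality: int({green}) = ∅, so X∖∅ = {green,blue,teal,pink,gold,red,gray}
cl∖int = {green,blue,teal,pink,gray}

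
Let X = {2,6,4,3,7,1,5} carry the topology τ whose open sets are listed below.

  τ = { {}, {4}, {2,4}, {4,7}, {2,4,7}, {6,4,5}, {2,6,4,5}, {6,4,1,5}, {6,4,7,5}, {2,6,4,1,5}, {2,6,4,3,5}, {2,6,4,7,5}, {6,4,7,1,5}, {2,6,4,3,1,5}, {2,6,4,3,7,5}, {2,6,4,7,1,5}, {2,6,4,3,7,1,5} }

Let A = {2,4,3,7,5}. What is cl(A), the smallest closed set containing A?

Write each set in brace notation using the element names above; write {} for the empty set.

closure: X∖int(X∖A) = X∖{} = {2,6,4,3,7,1,5}

{2,6,4,3,7,1,5}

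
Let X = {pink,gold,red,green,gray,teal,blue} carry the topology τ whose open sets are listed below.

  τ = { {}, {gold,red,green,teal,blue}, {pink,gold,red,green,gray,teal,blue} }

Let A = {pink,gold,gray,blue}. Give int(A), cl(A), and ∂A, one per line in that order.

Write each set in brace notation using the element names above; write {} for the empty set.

int(A) = {}
cl(A)  = {pink,gold,red,green,gray,teal,blue}
∂A     = {pink,gold,red,green,gray,teal,blue}

interior: largest open inside A is {} (from {})
cl via duality: int({red,green,teal}) = {}, so X∖{} = {pink,gold,red,green,gray,teal,blue}
cl∖int = {pink,gold,red,green,gray,teal,blue}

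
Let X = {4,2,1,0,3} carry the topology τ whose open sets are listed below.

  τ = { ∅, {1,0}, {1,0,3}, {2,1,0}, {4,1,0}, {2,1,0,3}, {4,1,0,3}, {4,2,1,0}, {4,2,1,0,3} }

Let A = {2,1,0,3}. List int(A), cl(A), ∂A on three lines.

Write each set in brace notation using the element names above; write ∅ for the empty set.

interior: largest open inside A is {2,1,0,3} (from ∅, {1,0}, {1,0,3}, {2,1,0}, {2,1,0,3})
cl via duality: int({4}) = ∅, so X∖∅ = {4,2,1,0,3}
cl∖int = {4}

int(A) = {2,1,0,3}
cl(A)  = {4,2,1,0,3}
∂A     = {4}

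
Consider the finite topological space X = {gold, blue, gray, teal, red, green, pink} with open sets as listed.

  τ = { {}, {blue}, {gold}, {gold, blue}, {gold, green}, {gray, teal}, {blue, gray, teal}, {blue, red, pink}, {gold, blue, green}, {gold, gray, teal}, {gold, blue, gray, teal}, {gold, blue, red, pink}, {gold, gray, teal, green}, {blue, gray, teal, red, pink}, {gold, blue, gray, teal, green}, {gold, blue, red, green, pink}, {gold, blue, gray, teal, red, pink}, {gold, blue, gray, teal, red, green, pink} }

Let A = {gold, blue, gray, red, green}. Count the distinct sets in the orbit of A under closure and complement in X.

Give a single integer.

complement {teal, pink}; its interior {}; cl(A) = X∖{} = {gold, blue, gray, teal, red, green, pink}
With k = closure, c = complement:
  1. A     = {gold, blue, gray, red, green}
  2. kA    = {gold, blue, gray, teal, red, green, pink}
  3. cA    = {teal, pink}
  4. ckA   = {}
  5. kcA   = {gray, teal, red, pink}
  6. ckcA  = {gold, blue, green}
  7. kckcA = {gold, blue, red, green, pink}
  8. ckckcA = {gray, teal}
k, c of each give nothing new

8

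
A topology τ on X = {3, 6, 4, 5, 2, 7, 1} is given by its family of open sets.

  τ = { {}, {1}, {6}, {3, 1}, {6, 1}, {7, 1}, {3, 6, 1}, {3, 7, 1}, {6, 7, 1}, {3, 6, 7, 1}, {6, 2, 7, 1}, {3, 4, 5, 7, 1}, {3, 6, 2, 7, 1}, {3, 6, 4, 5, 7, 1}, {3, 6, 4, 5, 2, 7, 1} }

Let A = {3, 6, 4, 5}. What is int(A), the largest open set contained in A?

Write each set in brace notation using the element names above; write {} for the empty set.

{6}

opens ⊆ A: {}, {6}; union → int = {6}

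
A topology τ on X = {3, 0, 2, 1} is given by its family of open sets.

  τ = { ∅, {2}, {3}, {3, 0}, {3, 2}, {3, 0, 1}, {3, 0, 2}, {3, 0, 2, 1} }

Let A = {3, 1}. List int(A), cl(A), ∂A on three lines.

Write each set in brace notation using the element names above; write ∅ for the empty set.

int(A) = {3}
cl(A)  = {3, 0, 1}
∂A     = {0, 1}

U open, U⊆A: ∅, {3}. int(A) = ⋃ = {3}
X∖A={0, 2}, int(X∖A)={2}, hence cl(A)={3, 0, 1}
∂A: remove int from cl → {0, 1}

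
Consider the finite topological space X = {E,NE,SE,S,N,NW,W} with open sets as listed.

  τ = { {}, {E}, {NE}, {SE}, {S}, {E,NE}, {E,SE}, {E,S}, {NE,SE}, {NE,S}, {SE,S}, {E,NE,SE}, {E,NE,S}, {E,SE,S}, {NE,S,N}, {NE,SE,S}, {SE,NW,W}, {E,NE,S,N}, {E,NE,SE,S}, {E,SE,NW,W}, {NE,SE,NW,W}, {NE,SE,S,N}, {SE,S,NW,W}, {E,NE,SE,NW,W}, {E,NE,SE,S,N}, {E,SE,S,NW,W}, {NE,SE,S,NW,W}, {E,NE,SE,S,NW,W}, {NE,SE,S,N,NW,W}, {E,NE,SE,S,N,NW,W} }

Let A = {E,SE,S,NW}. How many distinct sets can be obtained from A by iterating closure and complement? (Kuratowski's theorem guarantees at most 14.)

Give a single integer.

8

closure: X∖int(X∖A) = X∖{NE} = {E,SE,S,N,NW,W}
Let k=closure and c=complement:
  1. A     = {E,SE,S,NW}
  2. kA    = {E,SE,S,N,NW,W}
  3. cA    = {NE,N,W}
  4. ckA   = {NE}
  5. kcA   = {NE,N,NW,W}
  6. kckA  = {NE,N}
  7. ckcA  = {E,SE,S}
  8. ckckA = {E,SE,S,NW,W}
— saturated at 8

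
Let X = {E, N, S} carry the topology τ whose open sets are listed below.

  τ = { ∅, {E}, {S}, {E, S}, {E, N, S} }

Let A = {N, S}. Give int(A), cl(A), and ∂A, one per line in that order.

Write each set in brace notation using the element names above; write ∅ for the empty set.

opens ⊆ A: ∅, {S}; union → int = {S}
complement {E}; its interior {E}; cl(A) = X∖{E} = {N, S}
boundary = {N, S} ∖ {S} = {N}

int(A) = {S}
cl(A)  = {N, S}
∂A     = {N}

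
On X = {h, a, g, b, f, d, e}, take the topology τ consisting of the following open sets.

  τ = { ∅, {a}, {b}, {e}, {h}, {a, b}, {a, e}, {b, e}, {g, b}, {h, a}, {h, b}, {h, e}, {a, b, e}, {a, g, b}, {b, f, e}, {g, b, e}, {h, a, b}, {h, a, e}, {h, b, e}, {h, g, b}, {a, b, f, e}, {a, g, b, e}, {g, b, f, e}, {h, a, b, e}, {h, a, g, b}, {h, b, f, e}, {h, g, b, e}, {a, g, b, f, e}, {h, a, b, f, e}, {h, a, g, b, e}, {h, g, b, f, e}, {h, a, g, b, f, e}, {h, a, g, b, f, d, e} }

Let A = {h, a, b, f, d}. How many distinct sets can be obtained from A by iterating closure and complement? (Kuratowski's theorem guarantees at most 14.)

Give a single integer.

8

closure: X∖int(X∖A) = X∖{e} = {h, a, g, b, f, d}
Let k=closure and c=complement:
  1. A     = {h, a, b, f, d}
  2. kA    = {h, a, g, b, f, d}
  3. cA    = {g, e}
  4. ckA   = {e}
  5. kcA   = {g, f, d, e}
  6. kckA  = {f, d, e}
  7. ckcA  = {h, a, b}
  8. ckckA = {h, a, g, b}
— saturated at 8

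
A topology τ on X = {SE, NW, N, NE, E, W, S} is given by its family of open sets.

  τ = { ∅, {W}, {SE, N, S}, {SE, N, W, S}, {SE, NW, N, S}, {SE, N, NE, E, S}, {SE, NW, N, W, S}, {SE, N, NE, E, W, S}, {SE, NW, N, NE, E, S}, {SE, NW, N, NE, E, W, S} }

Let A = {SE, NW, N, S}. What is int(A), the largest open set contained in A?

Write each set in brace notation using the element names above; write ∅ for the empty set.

open subsets of A: ∅, {SE, N, S}, {SE, NW, N, S}; so int(A) = {SE, NW, N, S}

{SE, NW, N, S}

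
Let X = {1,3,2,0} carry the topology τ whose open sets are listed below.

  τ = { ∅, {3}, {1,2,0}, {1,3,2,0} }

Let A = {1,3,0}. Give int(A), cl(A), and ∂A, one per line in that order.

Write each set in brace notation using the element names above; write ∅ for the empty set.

opens ⊆ A: ∅, {3}; union → int = {3}
complement {2}; its interior ∅; cl(A) = X∖∅ = {1,3,2,0}
boundary = {1,3,2,0} ∖ {3} = {1,2,0}

int(A) = {3}
cl(A)  = {1,3,2,0}
∂A     = {1,2,0}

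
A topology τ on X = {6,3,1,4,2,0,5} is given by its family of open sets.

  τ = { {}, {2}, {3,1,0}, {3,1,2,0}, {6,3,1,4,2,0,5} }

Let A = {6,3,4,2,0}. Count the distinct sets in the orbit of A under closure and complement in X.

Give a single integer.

cl via duality: int({1,5}) = {}, so X∖{} = {6,3,1,4,2,0,5}
Write k for closure, c for complement:
  1. A     = {6,3,4,2,0}
  2. kA    = {6,3,1,4,2,0,5}
  3. cA    = {1,5}
  4. ckA   = {}
  5. kcA   = {6,3,1,4,0,5}
  6. ckcA  = {2}
  7. kckcA = {6,4,2,5}
  8. ckckcA = {3,1,0}
applying k or c yields no new set

8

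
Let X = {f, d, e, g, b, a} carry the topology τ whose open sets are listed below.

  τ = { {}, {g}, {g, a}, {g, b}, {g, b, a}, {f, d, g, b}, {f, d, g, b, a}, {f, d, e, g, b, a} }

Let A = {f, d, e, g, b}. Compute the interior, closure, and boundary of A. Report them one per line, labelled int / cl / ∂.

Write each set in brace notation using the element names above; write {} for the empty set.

interior: largest open inside A is {f, d, g, b} (from {}, {g}, {g, b}, {f, d, g, b})
cl via duality: int({a}) = {}, so X∖{} = {f, d, e, g, b, a}
cl∖int = {e, a}

int(A) = {f, d, g, b}
cl(A)  = {f, d, e, g, b, a}
∂A     = {e, a}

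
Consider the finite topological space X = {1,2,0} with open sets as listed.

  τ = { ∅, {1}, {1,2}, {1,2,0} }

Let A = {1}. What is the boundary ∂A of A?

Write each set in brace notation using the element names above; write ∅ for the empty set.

U open, U⊆A: ∅, {1}. int(A) = ⋃ = {1}
X∖A={2,0}, int(X∖A)=∅, hence cl(A)={1,2,0}
∂A: remove int from cl → {2,0}

{2,0}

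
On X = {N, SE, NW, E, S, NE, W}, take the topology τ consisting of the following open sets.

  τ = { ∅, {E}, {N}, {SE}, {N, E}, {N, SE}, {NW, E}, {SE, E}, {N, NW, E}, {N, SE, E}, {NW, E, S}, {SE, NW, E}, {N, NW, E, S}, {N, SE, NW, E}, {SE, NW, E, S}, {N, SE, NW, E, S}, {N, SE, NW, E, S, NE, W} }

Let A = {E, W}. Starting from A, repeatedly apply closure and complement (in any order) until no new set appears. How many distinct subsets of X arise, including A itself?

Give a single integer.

8

closure: X∖int(X∖A) = X∖{N, SE} = {NW, E, S, NE, W}
Let k=closure and c=complement:
  1. A     = {E, W}
  2. kA    = {NW, E, S, NE, W}
  3. cA    = {N, SE, NW, S, NE}
  4. ckA   = {N, SE}
  5. kcA   = {N, SE, NW, S, NE, W}
  6. kckA  = {N, SE, NE, W}
  7. ckcA  = {E}
  8. ckckA = {NW, E, S}
— saturated at 8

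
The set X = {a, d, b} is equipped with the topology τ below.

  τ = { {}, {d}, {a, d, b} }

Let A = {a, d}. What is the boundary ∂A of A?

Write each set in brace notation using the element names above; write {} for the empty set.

{a, b}

opens ⊆ A: {}, {d}; union → int = {d}
complement {b}; its interior {}; cl(A) = X∖{} = {a, d, b}
boundary = {a, d, b} ∖ {d} = {a, b}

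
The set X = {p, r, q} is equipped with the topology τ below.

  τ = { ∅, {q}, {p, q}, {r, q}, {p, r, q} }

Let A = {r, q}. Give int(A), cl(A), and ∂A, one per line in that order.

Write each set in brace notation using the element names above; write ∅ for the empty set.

U open, U⊆A: ∅, {q}, {r, q}. int(A) = ⋃ = {r, q}
X∖A={p}, int(X∖A)=∅, hence cl(A)={p, r, q}
∂A: remove int from cl → {p}

int(A) = {r, q}
cl(A)  = {p, r, q}
∂A     = {p}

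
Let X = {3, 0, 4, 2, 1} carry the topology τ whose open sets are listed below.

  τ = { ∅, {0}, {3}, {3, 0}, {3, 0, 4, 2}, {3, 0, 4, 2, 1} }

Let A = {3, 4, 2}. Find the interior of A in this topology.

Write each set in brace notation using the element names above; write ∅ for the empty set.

{3}

U open, U⊆A: ∅, {3}. int(A) = ⋃ = {3}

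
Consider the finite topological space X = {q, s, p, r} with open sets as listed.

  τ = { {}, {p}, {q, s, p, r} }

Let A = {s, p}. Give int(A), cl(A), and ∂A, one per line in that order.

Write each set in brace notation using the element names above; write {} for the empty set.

int(A) = {p}
cl(A)  = {q, s, p, r}
∂A     = {q, s, r}

interior: largest open inside A is {p} (from {}, {p})
cl via duality: int({q, r}) = {}, so X∖{} = {q, s, p, r}
cl∖int = {q, s, r}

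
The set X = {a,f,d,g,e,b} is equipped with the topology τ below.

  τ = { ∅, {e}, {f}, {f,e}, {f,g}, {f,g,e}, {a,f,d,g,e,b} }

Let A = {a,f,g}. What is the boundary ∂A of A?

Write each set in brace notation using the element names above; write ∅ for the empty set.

U open, U⊆A: ∅, {f}, {f,g}. int(A) = ⋃ = {f,g}
X∖A={d,e,b}, int(X∖A)={e}, hence cl(A)={a,f,d,g,b}
∂A: remove int from cl → {a,d,b}

{a,d,b}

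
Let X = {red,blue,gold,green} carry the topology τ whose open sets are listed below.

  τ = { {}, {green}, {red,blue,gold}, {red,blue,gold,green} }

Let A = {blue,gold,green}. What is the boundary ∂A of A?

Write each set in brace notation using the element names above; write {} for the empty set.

{red,blue,gold}

interior: largest open inside A is {green} (from {}, {green})
cl via duality: int({red}) = {}, so X∖{} = {red,blue,gold,green}
cl∖int = {red,blue,gold}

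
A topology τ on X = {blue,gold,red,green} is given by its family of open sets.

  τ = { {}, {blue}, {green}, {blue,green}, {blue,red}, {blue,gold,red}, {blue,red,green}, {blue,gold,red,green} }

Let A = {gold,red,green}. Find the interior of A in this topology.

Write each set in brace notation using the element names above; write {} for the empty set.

{green}

open subsets of A: {}, {green}; so int(A) = {green}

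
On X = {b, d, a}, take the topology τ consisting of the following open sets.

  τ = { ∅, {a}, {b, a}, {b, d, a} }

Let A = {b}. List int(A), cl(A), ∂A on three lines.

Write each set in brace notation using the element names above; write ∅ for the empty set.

interior: largest open inside A is ∅ (from ∅)
cl via duality: int({d, a}) = {a}, so X∖{a} = {b, d}
cl∖int = {b, d}

int(A) = ∅
cl(A)  = {b, d}
∂A     = {b, d}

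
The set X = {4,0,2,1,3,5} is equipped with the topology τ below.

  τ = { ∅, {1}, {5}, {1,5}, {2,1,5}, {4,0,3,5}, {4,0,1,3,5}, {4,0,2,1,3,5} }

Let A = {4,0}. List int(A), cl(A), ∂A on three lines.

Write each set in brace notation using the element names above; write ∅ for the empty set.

U open, U⊆A: ∅. int(A) = ⋃ = ∅
X∖A={2,1,3,5}, int(X∖A)={2,1,5}, hence cl(A)={4,0,3}
∂A: remove int from cl → {4,0,3}

int(A) = ∅
cl(A)  = {4,0,3}
∂A     = {4,0,3}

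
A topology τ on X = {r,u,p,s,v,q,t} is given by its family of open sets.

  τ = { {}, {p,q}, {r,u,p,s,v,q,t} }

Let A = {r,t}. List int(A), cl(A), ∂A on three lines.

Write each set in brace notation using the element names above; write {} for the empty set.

U open, U⊆A: {}. int(A) = ⋃ = {}
X∖A={u,p,s,v,q}, int(X∖A)={p,q}, hence cl(A)={r,u,s,v,t}
∂A: remove int from cl → {r,u,s,v,t}

int(A) = {}
cl(A)  = {r,u,s,v,t}
∂A     = {r,u,s,v,t}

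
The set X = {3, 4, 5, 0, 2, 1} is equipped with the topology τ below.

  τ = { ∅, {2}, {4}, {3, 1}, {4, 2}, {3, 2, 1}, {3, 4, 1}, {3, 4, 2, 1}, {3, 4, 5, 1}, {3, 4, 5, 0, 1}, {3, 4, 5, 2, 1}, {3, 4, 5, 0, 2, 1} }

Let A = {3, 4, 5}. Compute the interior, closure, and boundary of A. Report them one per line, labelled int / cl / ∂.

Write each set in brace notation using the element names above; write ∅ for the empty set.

U open, U⊆A: ∅, {4}. int(A) = ⋃ = {4}
X∖A={0, 2, 1}, int(X∖A)={2}, hence cl(A)={3, 4, 5, 0, 1}
∂A: remove int from cl → {3, 5, 0, 1}

int(A) = {4}
cl(A)  = {3, 4, 5, 0, 1}
∂A     = {3, 5, 0, 1}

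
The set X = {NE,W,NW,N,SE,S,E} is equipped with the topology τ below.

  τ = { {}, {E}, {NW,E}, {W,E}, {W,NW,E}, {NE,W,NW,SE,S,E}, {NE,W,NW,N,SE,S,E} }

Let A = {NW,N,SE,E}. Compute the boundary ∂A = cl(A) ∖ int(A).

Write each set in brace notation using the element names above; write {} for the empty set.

{NE,W,N,SE,S}

interior: largest open inside A is {NW,E} (from {}, {E}, {NW,E})
cl via duality: int({NE,W,S}) = {}, so X∖{} = {NE,W,NW,N,SE,S,E}
cl∖int = {NE,W,N,SE,S}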